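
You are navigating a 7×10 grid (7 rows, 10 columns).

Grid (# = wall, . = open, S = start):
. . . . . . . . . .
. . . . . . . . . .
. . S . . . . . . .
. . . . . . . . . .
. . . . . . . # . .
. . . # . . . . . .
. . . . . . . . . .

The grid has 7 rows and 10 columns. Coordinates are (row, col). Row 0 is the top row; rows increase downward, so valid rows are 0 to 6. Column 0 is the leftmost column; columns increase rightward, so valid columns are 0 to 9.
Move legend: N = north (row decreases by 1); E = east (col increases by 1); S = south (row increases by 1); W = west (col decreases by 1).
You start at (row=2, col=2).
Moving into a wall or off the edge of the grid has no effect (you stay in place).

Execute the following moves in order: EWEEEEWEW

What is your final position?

Answer: Final position: (row=2, col=5)

Derivation:
Start: (row=2, col=2)
  E (east): (row=2, col=2) -> (row=2, col=3)
  W (west): (row=2, col=3) -> (row=2, col=2)
  E (east): (row=2, col=2) -> (row=2, col=3)
  E (east): (row=2, col=3) -> (row=2, col=4)
  E (east): (row=2, col=4) -> (row=2, col=5)
  E (east): (row=2, col=5) -> (row=2, col=6)
  W (west): (row=2, col=6) -> (row=2, col=5)
  E (east): (row=2, col=5) -> (row=2, col=6)
  W (west): (row=2, col=6) -> (row=2, col=5)
Final: (row=2, col=5)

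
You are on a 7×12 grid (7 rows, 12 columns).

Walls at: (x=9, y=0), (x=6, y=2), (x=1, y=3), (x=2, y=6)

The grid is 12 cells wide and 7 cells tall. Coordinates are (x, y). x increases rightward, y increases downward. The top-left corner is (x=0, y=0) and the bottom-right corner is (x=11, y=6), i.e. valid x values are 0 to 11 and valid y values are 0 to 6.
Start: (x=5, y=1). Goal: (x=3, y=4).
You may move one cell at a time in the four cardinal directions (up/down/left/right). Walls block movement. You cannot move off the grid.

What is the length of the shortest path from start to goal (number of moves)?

Answer: Shortest path length: 5

Derivation:
BFS from (x=5, y=1) until reaching (x=3, y=4):
  Distance 0: (x=5, y=1)
  Distance 1: (x=5, y=0), (x=4, y=1), (x=6, y=1), (x=5, y=2)
  Distance 2: (x=4, y=0), (x=6, y=0), (x=3, y=1), (x=7, y=1), (x=4, y=2), (x=5, y=3)
  Distance 3: (x=3, y=0), (x=7, y=0), (x=2, y=1), (x=8, y=1), (x=3, y=2), (x=7, y=2), (x=4, y=3), (x=6, y=3), (x=5, y=4)
  Distance 4: (x=2, y=0), (x=8, y=0), (x=1, y=1), (x=9, y=1), (x=2, y=2), (x=8, y=2), (x=3, y=3), (x=7, y=3), (x=4, y=4), (x=6, y=4), (x=5, y=5)
  Distance 5: (x=1, y=0), (x=0, y=1), (x=10, y=1), (x=1, y=2), (x=9, y=2), (x=2, y=3), (x=8, y=3), (x=3, y=4), (x=7, y=4), (x=4, y=5), (x=6, y=5), (x=5, y=6)  <- goal reached here
One shortest path (5 moves): (x=5, y=1) -> (x=4, y=1) -> (x=3, y=1) -> (x=3, y=2) -> (x=3, y=3) -> (x=3, y=4)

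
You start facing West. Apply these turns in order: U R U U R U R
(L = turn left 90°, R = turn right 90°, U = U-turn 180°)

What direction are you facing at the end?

Answer: Final heading: South

Derivation:
Start: West
  U (U-turn (180°)) -> East
  R (right (90° clockwise)) -> South
  U (U-turn (180°)) -> North
  U (U-turn (180°)) -> South
  R (right (90° clockwise)) -> West
  U (U-turn (180°)) -> East
  R (right (90° clockwise)) -> South
Final: South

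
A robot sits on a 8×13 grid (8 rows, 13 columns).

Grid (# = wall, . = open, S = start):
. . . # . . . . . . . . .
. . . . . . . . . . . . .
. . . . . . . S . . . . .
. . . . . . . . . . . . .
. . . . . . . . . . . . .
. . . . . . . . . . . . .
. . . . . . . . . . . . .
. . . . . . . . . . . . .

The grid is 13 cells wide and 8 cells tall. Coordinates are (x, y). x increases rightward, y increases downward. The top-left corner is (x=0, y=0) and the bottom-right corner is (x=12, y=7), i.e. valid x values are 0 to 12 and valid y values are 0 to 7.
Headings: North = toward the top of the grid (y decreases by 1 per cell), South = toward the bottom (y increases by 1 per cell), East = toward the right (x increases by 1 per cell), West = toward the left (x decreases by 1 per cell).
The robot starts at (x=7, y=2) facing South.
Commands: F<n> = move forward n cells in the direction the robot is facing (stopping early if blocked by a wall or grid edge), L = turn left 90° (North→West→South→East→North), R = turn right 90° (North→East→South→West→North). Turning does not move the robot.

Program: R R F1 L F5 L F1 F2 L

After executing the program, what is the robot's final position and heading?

Answer: Final position: (x=2, y=4), facing East

Derivation:
Start: (x=7, y=2), facing South
  R: turn right, now facing West
  R: turn right, now facing North
  F1: move forward 1, now at (x=7, y=1)
  L: turn left, now facing West
  F5: move forward 5, now at (x=2, y=1)
  L: turn left, now facing South
  F1: move forward 1, now at (x=2, y=2)
  F2: move forward 2, now at (x=2, y=4)
  L: turn left, now facing East
Final: (x=2, y=4), facing East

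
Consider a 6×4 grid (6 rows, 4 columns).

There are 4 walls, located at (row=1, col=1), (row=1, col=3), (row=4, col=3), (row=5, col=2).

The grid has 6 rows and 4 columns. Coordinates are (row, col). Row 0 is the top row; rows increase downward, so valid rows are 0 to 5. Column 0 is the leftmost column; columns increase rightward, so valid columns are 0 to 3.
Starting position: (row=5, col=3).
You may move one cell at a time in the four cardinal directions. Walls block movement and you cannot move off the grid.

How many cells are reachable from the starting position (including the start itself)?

Answer: Reachable cells: 1

Derivation:
BFS flood-fill from (row=5, col=3):
  Distance 0: (row=5, col=3)
Total reachable: 1 (grid has 20 open cells total)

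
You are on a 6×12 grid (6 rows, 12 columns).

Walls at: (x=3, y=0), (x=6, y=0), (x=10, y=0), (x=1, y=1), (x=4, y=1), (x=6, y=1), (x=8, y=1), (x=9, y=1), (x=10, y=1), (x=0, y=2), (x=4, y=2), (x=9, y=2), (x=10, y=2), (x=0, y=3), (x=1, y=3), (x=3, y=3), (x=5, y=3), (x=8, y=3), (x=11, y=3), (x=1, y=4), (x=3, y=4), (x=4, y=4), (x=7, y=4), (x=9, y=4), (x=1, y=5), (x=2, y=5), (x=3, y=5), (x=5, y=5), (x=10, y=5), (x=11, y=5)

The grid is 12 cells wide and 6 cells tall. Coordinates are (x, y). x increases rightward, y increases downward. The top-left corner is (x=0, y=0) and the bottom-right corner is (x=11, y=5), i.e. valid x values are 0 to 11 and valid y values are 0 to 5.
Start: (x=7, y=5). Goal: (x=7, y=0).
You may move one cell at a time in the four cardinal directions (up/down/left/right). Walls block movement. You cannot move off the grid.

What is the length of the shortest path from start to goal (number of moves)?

Answer: Shortest path length: 7

Derivation:
BFS from (x=7, y=5) until reaching (x=7, y=0):
  Distance 0: (x=7, y=5)
  Distance 1: (x=6, y=5), (x=8, y=5)
  Distance 2: (x=6, y=4), (x=8, y=4), (x=9, y=5)
  Distance 3: (x=6, y=3), (x=5, y=4)
  Distance 4: (x=6, y=2), (x=7, y=3)
  Distance 5: (x=5, y=2), (x=7, y=2)
  Distance 6: (x=5, y=1), (x=7, y=1), (x=8, y=2)
  Distance 7: (x=5, y=0), (x=7, y=0)  <- goal reached here
One shortest path (7 moves): (x=7, y=5) -> (x=6, y=5) -> (x=6, y=4) -> (x=6, y=3) -> (x=7, y=3) -> (x=7, y=2) -> (x=7, y=1) -> (x=7, y=0)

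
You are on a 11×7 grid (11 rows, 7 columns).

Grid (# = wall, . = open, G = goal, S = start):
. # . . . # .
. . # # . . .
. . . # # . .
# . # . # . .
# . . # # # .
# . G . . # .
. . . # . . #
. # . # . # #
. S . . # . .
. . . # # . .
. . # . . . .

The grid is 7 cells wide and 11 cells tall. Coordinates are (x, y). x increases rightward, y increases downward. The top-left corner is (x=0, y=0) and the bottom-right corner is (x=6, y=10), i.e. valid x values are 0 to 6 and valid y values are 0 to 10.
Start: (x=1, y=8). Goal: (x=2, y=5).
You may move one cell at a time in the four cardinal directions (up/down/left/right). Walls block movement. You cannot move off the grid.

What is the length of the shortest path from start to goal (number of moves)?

BFS from (x=1, y=8) until reaching (x=2, y=5):
  Distance 0: (x=1, y=8)
  Distance 1: (x=0, y=8), (x=2, y=8), (x=1, y=9)
  Distance 2: (x=0, y=7), (x=2, y=7), (x=3, y=8), (x=0, y=9), (x=2, y=9), (x=1, y=10)
  Distance 3: (x=0, y=6), (x=2, y=6), (x=0, y=10)
  Distance 4: (x=2, y=5), (x=1, y=6)  <- goal reached here
One shortest path (4 moves): (x=1, y=8) -> (x=2, y=8) -> (x=2, y=7) -> (x=2, y=6) -> (x=2, y=5)

Answer: Shortest path length: 4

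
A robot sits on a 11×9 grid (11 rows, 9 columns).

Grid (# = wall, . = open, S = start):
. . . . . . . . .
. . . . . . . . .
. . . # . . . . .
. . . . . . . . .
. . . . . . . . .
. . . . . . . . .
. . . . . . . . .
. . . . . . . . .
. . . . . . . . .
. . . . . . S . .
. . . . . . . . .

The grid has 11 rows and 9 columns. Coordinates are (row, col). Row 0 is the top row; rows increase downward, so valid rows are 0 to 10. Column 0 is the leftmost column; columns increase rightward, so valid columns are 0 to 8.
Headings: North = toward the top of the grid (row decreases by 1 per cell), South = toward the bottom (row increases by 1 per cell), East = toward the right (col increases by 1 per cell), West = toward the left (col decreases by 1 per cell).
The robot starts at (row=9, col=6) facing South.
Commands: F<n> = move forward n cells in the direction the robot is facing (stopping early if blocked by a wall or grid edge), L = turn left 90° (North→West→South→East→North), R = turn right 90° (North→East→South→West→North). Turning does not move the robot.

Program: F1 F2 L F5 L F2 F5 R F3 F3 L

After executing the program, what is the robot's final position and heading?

Answer: Final position: (row=3, col=8), facing North

Derivation:
Start: (row=9, col=6), facing South
  F1: move forward 1, now at (row=10, col=6)
  F2: move forward 0/2 (blocked), now at (row=10, col=6)
  L: turn left, now facing East
  F5: move forward 2/5 (blocked), now at (row=10, col=8)
  L: turn left, now facing North
  F2: move forward 2, now at (row=8, col=8)
  F5: move forward 5, now at (row=3, col=8)
  R: turn right, now facing East
  F3: move forward 0/3 (blocked), now at (row=3, col=8)
  F3: move forward 0/3 (blocked), now at (row=3, col=8)
  L: turn left, now facing North
Final: (row=3, col=8), facing North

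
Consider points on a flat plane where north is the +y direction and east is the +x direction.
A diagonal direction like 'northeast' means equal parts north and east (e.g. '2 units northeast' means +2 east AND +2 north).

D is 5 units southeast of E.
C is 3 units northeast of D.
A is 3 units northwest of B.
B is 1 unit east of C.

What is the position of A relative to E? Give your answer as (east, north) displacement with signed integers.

Answer: A is at (east=6, north=1) relative to E.

Derivation:
Place E at the origin (east=0, north=0).
  D is 5 units southeast of E: delta (east=+5, north=-5); D at (east=5, north=-5).
  C is 3 units northeast of D: delta (east=+3, north=+3); C at (east=8, north=-2).
  B is 1 unit east of C: delta (east=+1, north=+0); B at (east=9, north=-2).
  A is 3 units northwest of B: delta (east=-3, north=+3); A at (east=6, north=1).
Therefore A relative to E: (east=6, north=1).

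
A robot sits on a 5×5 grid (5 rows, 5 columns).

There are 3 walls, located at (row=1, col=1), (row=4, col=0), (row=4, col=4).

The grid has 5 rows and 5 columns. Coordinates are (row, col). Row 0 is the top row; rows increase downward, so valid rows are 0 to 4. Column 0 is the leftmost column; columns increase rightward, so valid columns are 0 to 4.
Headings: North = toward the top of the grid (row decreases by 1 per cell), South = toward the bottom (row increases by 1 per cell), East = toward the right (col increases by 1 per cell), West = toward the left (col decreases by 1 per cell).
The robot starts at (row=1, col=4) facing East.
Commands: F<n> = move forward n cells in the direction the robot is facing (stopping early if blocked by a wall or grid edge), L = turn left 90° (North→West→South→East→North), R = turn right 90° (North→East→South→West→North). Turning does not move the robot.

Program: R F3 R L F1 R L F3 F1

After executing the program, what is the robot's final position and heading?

Start: (row=1, col=4), facing East
  R: turn right, now facing South
  F3: move forward 2/3 (blocked), now at (row=3, col=4)
  R: turn right, now facing West
  L: turn left, now facing South
  F1: move forward 0/1 (blocked), now at (row=3, col=4)
  R: turn right, now facing West
  L: turn left, now facing South
  F3: move forward 0/3 (blocked), now at (row=3, col=4)
  F1: move forward 0/1 (blocked), now at (row=3, col=4)
Final: (row=3, col=4), facing South

Answer: Final position: (row=3, col=4), facing South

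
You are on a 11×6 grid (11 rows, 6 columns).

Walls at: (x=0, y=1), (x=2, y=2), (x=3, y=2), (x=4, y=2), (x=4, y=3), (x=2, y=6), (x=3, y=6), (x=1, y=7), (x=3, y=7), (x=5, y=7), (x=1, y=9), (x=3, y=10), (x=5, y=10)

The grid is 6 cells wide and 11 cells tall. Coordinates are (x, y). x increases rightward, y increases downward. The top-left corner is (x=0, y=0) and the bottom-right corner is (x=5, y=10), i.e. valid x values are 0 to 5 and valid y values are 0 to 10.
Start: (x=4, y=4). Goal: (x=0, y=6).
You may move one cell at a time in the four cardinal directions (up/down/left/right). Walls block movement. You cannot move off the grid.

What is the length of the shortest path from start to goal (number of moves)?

BFS from (x=4, y=4) until reaching (x=0, y=6):
  Distance 0: (x=4, y=4)
  Distance 1: (x=3, y=4), (x=5, y=4), (x=4, y=5)
  Distance 2: (x=3, y=3), (x=5, y=3), (x=2, y=4), (x=3, y=5), (x=5, y=5), (x=4, y=6)
  Distance 3: (x=5, y=2), (x=2, y=3), (x=1, y=4), (x=2, y=5), (x=5, y=6), (x=4, y=7)
  Distance 4: (x=5, y=1), (x=1, y=3), (x=0, y=4), (x=1, y=5), (x=4, y=8)
  Distance 5: (x=5, y=0), (x=4, y=1), (x=1, y=2), (x=0, y=3), (x=0, y=5), (x=1, y=6), (x=3, y=8), (x=5, y=8), (x=4, y=9)
  Distance 6: (x=4, y=0), (x=1, y=1), (x=3, y=1), (x=0, y=2), (x=0, y=6), (x=2, y=8), (x=3, y=9), (x=5, y=9), (x=4, y=10)  <- goal reached here
One shortest path (6 moves): (x=4, y=4) -> (x=3, y=4) -> (x=2, y=4) -> (x=1, y=4) -> (x=0, y=4) -> (x=0, y=5) -> (x=0, y=6)

Answer: Shortest path length: 6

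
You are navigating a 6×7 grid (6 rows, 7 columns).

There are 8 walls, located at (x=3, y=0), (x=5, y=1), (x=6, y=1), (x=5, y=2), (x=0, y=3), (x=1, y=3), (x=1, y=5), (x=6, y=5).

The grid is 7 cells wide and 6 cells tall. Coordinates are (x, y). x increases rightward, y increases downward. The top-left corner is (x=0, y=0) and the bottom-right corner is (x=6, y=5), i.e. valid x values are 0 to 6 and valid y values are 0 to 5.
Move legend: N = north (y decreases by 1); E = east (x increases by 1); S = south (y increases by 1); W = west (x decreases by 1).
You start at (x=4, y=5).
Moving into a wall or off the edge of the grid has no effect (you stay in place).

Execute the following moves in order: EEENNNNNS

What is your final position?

Answer: Final position: (x=5, y=4)

Derivation:
Start: (x=4, y=5)
  E (east): (x=4, y=5) -> (x=5, y=5)
  E (east): blocked, stay at (x=5, y=5)
  E (east): blocked, stay at (x=5, y=5)
  N (north): (x=5, y=5) -> (x=5, y=4)
  N (north): (x=5, y=4) -> (x=5, y=3)
  [×3]N (north): blocked, stay at (x=5, y=3)
  S (south): (x=5, y=3) -> (x=5, y=4)
Final: (x=5, y=4)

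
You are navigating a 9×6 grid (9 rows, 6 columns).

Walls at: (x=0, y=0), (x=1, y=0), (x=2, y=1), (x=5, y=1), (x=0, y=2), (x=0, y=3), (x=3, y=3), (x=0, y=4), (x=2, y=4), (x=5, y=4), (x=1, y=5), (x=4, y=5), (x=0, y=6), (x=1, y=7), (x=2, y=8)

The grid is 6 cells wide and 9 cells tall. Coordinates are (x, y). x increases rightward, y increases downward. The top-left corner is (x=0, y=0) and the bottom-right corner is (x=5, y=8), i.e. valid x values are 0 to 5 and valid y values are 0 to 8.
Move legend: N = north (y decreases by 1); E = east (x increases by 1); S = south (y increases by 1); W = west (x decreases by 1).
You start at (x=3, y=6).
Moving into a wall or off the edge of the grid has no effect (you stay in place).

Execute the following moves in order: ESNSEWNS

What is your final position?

Start: (x=3, y=6)
  E (east): (x=3, y=6) -> (x=4, y=6)
  S (south): (x=4, y=6) -> (x=4, y=7)
  N (north): (x=4, y=7) -> (x=4, y=6)
  S (south): (x=4, y=6) -> (x=4, y=7)
  E (east): (x=4, y=7) -> (x=5, y=7)
  W (west): (x=5, y=7) -> (x=4, y=7)
  N (north): (x=4, y=7) -> (x=4, y=6)
  S (south): (x=4, y=6) -> (x=4, y=7)
Final: (x=4, y=7)

Answer: Final position: (x=4, y=7)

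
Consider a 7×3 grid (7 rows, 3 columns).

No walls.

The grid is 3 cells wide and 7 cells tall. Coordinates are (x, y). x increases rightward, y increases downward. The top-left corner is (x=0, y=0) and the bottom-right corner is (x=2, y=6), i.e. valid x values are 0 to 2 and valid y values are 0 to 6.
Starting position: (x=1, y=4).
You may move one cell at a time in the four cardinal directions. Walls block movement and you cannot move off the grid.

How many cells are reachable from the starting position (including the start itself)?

BFS flood-fill from (x=1, y=4):
  Distance 0: (x=1, y=4)
  Distance 1: (x=1, y=3), (x=0, y=4), (x=2, y=4), (x=1, y=5)
  Distance 2: (x=1, y=2), (x=0, y=3), (x=2, y=3), (x=0, y=5), (x=2, y=5), (x=1, y=6)
  Distance 3: (x=1, y=1), (x=0, y=2), (x=2, y=2), (x=0, y=6), (x=2, y=6)
  Distance 4: (x=1, y=0), (x=0, y=1), (x=2, y=1)
  Distance 5: (x=0, y=0), (x=2, y=0)
Total reachable: 21 (grid has 21 open cells total)

Answer: Reachable cells: 21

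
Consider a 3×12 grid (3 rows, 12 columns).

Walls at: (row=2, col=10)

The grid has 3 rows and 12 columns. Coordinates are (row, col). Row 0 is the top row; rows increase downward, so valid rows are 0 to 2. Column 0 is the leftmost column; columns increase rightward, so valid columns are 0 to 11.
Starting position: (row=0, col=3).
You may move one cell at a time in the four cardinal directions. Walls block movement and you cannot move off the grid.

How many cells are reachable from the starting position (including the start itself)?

BFS flood-fill from (row=0, col=3):
  Distance 0: (row=0, col=3)
  Distance 1: (row=0, col=2), (row=0, col=4), (row=1, col=3)
  Distance 2: (row=0, col=1), (row=0, col=5), (row=1, col=2), (row=1, col=4), (row=2, col=3)
  Distance 3: (row=0, col=0), (row=0, col=6), (row=1, col=1), (row=1, col=5), (row=2, col=2), (row=2, col=4)
  Distance 4: (row=0, col=7), (row=1, col=0), (row=1, col=6), (row=2, col=1), (row=2, col=5)
  Distance 5: (row=0, col=8), (row=1, col=7), (row=2, col=0), (row=2, col=6)
  Distance 6: (row=0, col=9), (row=1, col=8), (row=2, col=7)
  Distance 7: (row=0, col=10), (row=1, col=9), (row=2, col=8)
  Distance 8: (row=0, col=11), (row=1, col=10), (row=2, col=9)
  Distance 9: (row=1, col=11)
  Distance 10: (row=2, col=11)
Total reachable: 35 (grid has 35 open cells total)

Answer: Reachable cells: 35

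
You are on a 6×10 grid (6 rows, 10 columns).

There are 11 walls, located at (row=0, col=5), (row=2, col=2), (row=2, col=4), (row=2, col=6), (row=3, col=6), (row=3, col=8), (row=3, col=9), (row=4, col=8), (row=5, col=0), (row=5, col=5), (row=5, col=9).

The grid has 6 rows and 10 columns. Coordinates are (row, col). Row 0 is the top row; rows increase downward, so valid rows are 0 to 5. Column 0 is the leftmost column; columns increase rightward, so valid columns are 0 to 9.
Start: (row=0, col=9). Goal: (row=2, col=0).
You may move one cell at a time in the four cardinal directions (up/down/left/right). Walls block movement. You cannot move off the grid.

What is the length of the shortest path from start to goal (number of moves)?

BFS from (row=0, col=9) until reaching (row=2, col=0):
  Distance 0: (row=0, col=9)
  Distance 1: (row=0, col=8), (row=1, col=9)
  Distance 2: (row=0, col=7), (row=1, col=8), (row=2, col=9)
  Distance 3: (row=0, col=6), (row=1, col=7), (row=2, col=8)
  Distance 4: (row=1, col=6), (row=2, col=7)
  Distance 5: (row=1, col=5), (row=3, col=7)
  Distance 6: (row=1, col=4), (row=2, col=5), (row=4, col=7)
  Distance 7: (row=0, col=4), (row=1, col=3), (row=3, col=5), (row=4, col=6), (row=5, col=7)
  Distance 8: (row=0, col=3), (row=1, col=2), (row=2, col=3), (row=3, col=4), (row=4, col=5), (row=5, col=6), (row=5, col=8)
  Distance 9: (row=0, col=2), (row=1, col=1), (row=3, col=3), (row=4, col=4)
  Distance 10: (row=0, col=1), (row=1, col=0), (row=2, col=1), (row=3, col=2), (row=4, col=3), (row=5, col=4)
  Distance 11: (row=0, col=0), (row=2, col=0), (row=3, col=1), (row=4, col=2), (row=5, col=3)  <- goal reached here
One shortest path (11 moves): (row=0, col=9) -> (row=0, col=8) -> (row=0, col=7) -> (row=0, col=6) -> (row=1, col=6) -> (row=1, col=5) -> (row=1, col=4) -> (row=1, col=3) -> (row=1, col=2) -> (row=1, col=1) -> (row=1, col=0) -> (row=2, col=0)

Answer: Shortest path length: 11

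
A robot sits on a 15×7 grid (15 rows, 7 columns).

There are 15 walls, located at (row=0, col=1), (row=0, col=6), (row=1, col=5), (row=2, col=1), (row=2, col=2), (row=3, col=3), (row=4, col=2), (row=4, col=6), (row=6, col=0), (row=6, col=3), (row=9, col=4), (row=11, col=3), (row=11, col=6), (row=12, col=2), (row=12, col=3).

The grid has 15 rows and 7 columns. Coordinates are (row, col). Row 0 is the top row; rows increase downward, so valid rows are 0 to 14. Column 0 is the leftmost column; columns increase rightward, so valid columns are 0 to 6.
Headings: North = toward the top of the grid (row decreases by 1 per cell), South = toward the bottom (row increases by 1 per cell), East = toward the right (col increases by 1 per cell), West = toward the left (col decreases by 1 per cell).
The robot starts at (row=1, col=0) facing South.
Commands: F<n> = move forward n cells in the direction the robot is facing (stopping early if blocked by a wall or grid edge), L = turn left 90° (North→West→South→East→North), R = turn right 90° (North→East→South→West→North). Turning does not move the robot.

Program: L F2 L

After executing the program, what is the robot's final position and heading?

Answer: Final position: (row=1, col=2), facing North

Derivation:
Start: (row=1, col=0), facing South
  L: turn left, now facing East
  F2: move forward 2, now at (row=1, col=2)
  L: turn left, now facing North
Final: (row=1, col=2), facing North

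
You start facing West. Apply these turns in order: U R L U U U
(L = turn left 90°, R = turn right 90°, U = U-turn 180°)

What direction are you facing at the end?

Answer: Final heading: West

Derivation:
Start: West
  U (U-turn (180°)) -> East
  R (right (90° clockwise)) -> South
  L (left (90° counter-clockwise)) -> East
  U (U-turn (180°)) -> West
  U (U-turn (180°)) -> East
  U (U-turn (180°)) -> West
Final: West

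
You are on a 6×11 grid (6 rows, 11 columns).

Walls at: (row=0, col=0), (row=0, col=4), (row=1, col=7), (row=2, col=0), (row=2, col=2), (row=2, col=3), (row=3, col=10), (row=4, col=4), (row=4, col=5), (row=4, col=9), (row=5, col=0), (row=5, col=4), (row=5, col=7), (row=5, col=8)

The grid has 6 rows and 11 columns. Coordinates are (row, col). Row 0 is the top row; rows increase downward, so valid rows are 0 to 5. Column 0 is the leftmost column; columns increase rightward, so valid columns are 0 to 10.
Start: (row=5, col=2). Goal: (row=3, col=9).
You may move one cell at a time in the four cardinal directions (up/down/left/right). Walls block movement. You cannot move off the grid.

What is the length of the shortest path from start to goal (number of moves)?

Answer: Shortest path length: 9

Derivation:
BFS from (row=5, col=2) until reaching (row=3, col=9):
  Distance 0: (row=5, col=2)
  Distance 1: (row=4, col=2), (row=5, col=1), (row=5, col=3)
  Distance 2: (row=3, col=2), (row=4, col=1), (row=4, col=3)
  Distance 3: (row=3, col=1), (row=3, col=3), (row=4, col=0)
  Distance 4: (row=2, col=1), (row=3, col=0), (row=3, col=4)
  Distance 5: (row=1, col=1), (row=2, col=4), (row=3, col=5)
  Distance 6: (row=0, col=1), (row=1, col=0), (row=1, col=2), (row=1, col=4), (row=2, col=5), (row=3, col=6)
  Distance 7: (row=0, col=2), (row=1, col=3), (row=1, col=5), (row=2, col=6), (row=3, col=7), (row=4, col=6)
  Distance 8: (row=0, col=3), (row=0, col=5), (row=1, col=6), (row=2, col=7), (row=3, col=8), (row=4, col=7), (row=5, col=6)
  Distance 9: (row=0, col=6), (row=2, col=8), (row=3, col=9), (row=4, col=8), (row=5, col=5)  <- goal reached here
One shortest path (9 moves): (row=5, col=2) -> (row=5, col=3) -> (row=4, col=3) -> (row=3, col=3) -> (row=3, col=4) -> (row=3, col=5) -> (row=3, col=6) -> (row=3, col=7) -> (row=3, col=8) -> (row=3, col=9)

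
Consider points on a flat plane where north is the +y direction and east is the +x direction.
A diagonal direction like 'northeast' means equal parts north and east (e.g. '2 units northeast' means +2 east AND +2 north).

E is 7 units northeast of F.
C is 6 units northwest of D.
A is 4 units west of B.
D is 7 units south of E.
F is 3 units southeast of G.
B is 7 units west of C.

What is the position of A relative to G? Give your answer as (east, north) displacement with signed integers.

Answer: A is at (east=-7, north=3) relative to G.

Derivation:
Place G at the origin (east=0, north=0).
  F is 3 units southeast of G: delta (east=+3, north=-3); F at (east=3, north=-3).
  E is 7 units northeast of F: delta (east=+7, north=+7); E at (east=10, north=4).
  D is 7 units south of E: delta (east=+0, north=-7); D at (east=10, north=-3).
  C is 6 units northwest of D: delta (east=-6, north=+6); C at (east=4, north=3).
  B is 7 units west of C: delta (east=-7, north=+0); B at (east=-3, north=3).
  A is 4 units west of B: delta (east=-4, north=+0); A at (east=-7, north=3).
Therefore A relative to G: (east=-7, north=3).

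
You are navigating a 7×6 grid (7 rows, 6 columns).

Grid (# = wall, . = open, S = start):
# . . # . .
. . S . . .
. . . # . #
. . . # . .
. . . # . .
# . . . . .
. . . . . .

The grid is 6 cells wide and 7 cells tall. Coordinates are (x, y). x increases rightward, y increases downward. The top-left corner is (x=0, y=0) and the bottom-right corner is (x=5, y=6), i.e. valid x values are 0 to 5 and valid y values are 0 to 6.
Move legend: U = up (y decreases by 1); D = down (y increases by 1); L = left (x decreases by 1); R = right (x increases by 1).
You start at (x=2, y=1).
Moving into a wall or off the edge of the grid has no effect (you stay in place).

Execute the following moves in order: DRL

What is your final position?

Answer: Final position: (x=1, y=2)

Derivation:
Start: (x=2, y=1)
  D (down): (x=2, y=1) -> (x=2, y=2)
  R (right): blocked, stay at (x=2, y=2)
  L (left): (x=2, y=2) -> (x=1, y=2)
Final: (x=1, y=2)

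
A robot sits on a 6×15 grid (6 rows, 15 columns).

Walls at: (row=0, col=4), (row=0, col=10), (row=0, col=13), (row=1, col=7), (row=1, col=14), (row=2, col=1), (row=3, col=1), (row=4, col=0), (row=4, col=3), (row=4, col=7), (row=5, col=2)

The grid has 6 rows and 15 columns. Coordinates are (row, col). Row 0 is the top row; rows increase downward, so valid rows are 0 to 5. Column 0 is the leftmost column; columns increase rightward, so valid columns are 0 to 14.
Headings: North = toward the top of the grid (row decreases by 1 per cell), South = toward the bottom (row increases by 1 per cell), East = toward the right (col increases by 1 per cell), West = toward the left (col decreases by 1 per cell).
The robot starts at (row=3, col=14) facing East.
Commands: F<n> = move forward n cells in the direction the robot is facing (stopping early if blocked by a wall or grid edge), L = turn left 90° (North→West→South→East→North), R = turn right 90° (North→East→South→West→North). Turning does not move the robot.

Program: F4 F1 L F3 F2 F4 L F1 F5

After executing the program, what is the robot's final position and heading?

Answer: Final position: (row=2, col=8), facing West

Derivation:
Start: (row=3, col=14), facing East
  F4: move forward 0/4 (blocked), now at (row=3, col=14)
  F1: move forward 0/1 (blocked), now at (row=3, col=14)
  L: turn left, now facing North
  F3: move forward 1/3 (blocked), now at (row=2, col=14)
  F2: move forward 0/2 (blocked), now at (row=2, col=14)
  F4: move forward 0/4 (blocked), now at (row=2, col=14)
  L: turn left, now facing West
  F1: move forward 1, now at (row=2, col=13)
  F5: move forward 5, now at (row=2, col=8)
Final: (row=2, col=8), facing West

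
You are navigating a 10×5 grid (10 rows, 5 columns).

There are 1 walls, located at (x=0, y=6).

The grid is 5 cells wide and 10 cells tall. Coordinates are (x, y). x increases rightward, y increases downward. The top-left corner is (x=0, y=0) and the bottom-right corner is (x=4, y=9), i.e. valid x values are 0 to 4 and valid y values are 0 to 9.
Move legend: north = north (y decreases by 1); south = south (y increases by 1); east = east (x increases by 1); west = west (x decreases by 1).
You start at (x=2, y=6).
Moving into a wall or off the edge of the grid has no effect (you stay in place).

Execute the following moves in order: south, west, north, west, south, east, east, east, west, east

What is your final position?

Start: (x=2, y=6)
  south (south): (x=2, y=6) -> (x=2, y=7)
  west (west): (x=2, y=7) -> (x=1, y=7)
  north (north): (x=1, y=7) -> (x=1, y=6)
  west (west): blocked, stay at (x=1, y=6)
  south (south): (x=1, y=6) -> (x=1, y=7)
  east (east): (x=1, y=7) -> (x=2, y=7)
  east (east): (x=2, y=7) -> (x=3, y=7)
  east (east): (x=3, y=7) -> (x=4, y=7)
  west (west): (x=4, y=7) -> (x=3, y=7)
  east (east): (x=3, y=7) -> (x=4, y=7)
Final: (x=4, y=7)

Answer: Final position: (x=4, y=7)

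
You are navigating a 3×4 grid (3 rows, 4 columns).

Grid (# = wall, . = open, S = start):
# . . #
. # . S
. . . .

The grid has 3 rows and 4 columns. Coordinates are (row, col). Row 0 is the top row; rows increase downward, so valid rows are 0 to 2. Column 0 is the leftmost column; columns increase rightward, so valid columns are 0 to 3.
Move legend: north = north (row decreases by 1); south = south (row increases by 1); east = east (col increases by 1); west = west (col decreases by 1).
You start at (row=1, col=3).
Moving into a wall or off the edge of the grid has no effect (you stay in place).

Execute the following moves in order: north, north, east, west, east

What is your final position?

Answer: Final position: (row=1, col=3)

Derivation:
Start: (row=1, col=3)
  north (north): blocked, stay at (row=1, col=3)
  north (north): blocked, stay at (row=1, col=3)
  east (east): blocked, stay at (row=1, col=3)
  west (west): (row=1, col=3) -> (row=1, col=2)
  east (east): (row=1, col=2) -> (row=1, col=3)
Final: (row=1, col=3)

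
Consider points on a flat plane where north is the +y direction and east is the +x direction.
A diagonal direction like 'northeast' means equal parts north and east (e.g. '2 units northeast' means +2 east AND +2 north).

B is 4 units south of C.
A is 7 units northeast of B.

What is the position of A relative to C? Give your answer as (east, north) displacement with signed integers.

Answer: A is at (east=7, north=3) relative to C.

Derivation:
Place C at the origin (east=0, north=0).
  B is 4 units south of C: delta (east=+0, north=-4); B at (east=0, north=-4).
  A is 7 units northeast of B: delta (east=+7, north=+7); A at (east=7, north=3).
Therefore A relative to C: (east=7, north=3).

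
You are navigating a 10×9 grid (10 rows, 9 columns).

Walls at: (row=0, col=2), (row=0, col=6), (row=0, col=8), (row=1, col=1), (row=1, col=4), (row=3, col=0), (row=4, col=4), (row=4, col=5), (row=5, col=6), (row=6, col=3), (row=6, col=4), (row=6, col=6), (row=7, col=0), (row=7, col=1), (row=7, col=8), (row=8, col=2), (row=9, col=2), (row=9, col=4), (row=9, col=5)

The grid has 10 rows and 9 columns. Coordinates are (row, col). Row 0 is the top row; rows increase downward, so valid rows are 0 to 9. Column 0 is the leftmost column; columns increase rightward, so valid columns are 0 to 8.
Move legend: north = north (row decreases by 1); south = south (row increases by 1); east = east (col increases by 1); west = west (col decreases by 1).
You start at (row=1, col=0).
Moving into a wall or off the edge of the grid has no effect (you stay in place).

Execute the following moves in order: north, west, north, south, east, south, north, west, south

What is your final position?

Answer: Final position: (row=2, col=0)

Derivation:
Start: (row=1, col=0)
  north (north): (row=1, col=0) -> (row=0, col=0)
  west (west): blocked, stay at (row=0, col=0)
  north (north): blocked, stay at (row=0, col=0)
  south (south): (row=0, col=0) -> (row=1, col=0)
  east (east): blocked, stay at (row=1, col=0)
  south (south): (row=1, col=0) -> (row=2, col=0)
  north (north): (row=2, col=0) -> (row=1, col=0)
  west (west): blocked, stay at (row=1, col=0)
  south (south): (row=1, col=0) -> (row=2, col=0)
Final: (row=2, col=0)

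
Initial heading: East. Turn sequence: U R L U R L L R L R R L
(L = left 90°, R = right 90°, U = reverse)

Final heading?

Answer: Final heading: East

Derivation:
Start: East
  U (U-turn (180°)) -> West
  R (right (90° clockwise)) -> North
  L (left (90° counter-clockwise)) -> West
  U (U-turn (180°)) -> East
  R (right (90° clockwise)) -> South
  L (left (90° counter-clockwise)) -> East
  L (left (90° counter-clockwise)) -> North
  R (right (90° clockwise)) -> East
  L (left (90° counter-clockwise)) -> North
  R (right (90° clockwise)) -> East
  R (right (90° clockwise)) -> South
  L (left (90° counter-clockwise)) -> East
Final: East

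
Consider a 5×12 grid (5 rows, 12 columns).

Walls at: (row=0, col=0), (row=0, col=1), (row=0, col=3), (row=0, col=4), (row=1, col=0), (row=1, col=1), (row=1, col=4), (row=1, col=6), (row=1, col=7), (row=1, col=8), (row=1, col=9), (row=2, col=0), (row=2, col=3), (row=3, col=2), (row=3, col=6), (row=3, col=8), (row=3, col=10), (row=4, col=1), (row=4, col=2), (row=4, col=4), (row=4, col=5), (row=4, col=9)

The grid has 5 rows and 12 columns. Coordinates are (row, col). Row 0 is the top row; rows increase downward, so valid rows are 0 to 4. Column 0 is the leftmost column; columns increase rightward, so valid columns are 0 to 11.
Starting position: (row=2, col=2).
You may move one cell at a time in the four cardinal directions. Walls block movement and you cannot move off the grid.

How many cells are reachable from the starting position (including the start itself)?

BFS flood-fill from (row=2, col=2):
  Distance 0: (row=2, col=2)
  Distance 1: (row=1, col=2), (row=2, col=1)
  Distance 2: (row=0, col=2), (row=1, col=3), (row=3, col=1)
  Distance 3: (row=3, col=0)
  Distance 4: (row=4, col=0)
Total reachable: 8 (grid has 38 open cells total)

Answer: Reachable cells: 8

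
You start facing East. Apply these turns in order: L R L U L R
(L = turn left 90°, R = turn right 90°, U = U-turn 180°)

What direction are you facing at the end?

Start: East
  L (left (90° counter-clockwise)) -> North
  R (right (90° clockwise)) -> East
  L (left (90° counter-clockwise)) -> North
  U (U-turn (180°)) -> South
  L (left (90° counter-clockwise)) -> East
  R (right (90° clockwise)) -> South
Final: South

Answer: Final heading: South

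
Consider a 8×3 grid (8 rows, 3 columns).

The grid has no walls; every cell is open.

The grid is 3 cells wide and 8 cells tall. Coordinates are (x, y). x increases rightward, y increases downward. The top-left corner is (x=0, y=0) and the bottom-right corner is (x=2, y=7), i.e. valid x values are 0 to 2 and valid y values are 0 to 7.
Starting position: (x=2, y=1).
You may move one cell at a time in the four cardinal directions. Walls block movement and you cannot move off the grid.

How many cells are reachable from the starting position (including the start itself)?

Answer: Reachable cells: 24

Derivation:
BFS flood-fill from (x=2, y=1):
  Distance 0: (x=2, y=1)
  Distance 1: (x=2, y=0), (x=1, y=1), (x=2, y=2)
  Distance 2: (x=1, y=0), (x=0, y=1), (x=1, y=2), (x=2, y=3)
  Distance 3: (x=0, y=0), (x=0, y=2), (x=1, y=3), (x=2, y=4)
  Distance 4: (x=0, y=3), (x=1, y=4), (x=2, y=5)
  Distance 5: (x=0, y=4), (x=1, y=5), (x=2, y=6)
  Distance 6: (x=0, y=5), (x=1, y=6), (x=2, y=7)
  Distance 7: (x=0, y=6), (x=1, y=7)
  Distance 8: (x=0, y=7)
Total reachable: 24 (grid has 24 open cells total)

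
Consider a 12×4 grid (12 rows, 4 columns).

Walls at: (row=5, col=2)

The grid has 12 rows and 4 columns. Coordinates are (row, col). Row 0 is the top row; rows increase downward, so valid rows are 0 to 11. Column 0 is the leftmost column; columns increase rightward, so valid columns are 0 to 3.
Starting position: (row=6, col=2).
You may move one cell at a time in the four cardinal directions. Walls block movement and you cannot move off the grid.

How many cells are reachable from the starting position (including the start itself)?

Answer: Reachable cells: 47

Derivation:
BFS flood-fill from (row=6, col=2):
  Distance 0: (row=6, col=2)
  Distance 1: (row=6, col=1), (row=6, col=3), (row=7, col=2)
  Distance 2: (row=5, col=1), (row=5, col=3), (row=6, col=0), (row=7, col=1), (row=7, col=3), (row=8, col=2)
  Distance 3: (row=4, col=1), (row=4, col=3), (row=5, col=0), (row=7, col=0), (row=8, col=1), (row=8, col=3), (row=9, col=2)
  Distance 4: (row=3, col=1), (row=3, col=3), (row=4, col=0), (row=4, col=2), (row=8, col=0), (row=9, col=1), (row=9, col=3), (row=10, col=2)
  Distance 5: (row=2, col=1), (row=2, col=3), (row=3, col=0), (row=3, col=2), (row=9, col=0), (row=10, col=1), (row=10, col=3), (row=11, col=2)
  Distance 6: (row=1, col=1), (row=1, col=3), (row=2, col=0), (row=2, col=2), (row=10, col=0), (row=11, col=1), (row=11, col=3)
  Distance 7: (row=0, col=1), (row=0, col=3), (row=1, col=0), (row=1, col=2), (row=11, col=0)
  Distance 8: (row=0, col=0), (row=0, col=2)
Total reachable: 47 (grid has 47 open cells total)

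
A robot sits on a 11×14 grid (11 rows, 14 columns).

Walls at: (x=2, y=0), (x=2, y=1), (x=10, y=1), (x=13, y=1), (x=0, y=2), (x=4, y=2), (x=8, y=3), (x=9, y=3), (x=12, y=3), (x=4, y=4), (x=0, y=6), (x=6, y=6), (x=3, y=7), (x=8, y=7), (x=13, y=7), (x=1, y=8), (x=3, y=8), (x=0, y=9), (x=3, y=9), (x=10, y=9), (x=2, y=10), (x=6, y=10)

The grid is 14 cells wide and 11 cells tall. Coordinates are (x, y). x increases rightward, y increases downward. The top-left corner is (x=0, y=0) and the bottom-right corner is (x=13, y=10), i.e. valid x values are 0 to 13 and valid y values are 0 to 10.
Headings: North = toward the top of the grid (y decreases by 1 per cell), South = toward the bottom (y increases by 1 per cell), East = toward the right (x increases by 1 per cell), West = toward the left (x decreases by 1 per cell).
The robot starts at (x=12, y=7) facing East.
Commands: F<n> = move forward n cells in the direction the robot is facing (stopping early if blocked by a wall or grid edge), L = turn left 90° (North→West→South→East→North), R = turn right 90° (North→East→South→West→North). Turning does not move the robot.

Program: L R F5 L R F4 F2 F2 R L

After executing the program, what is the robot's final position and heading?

Answer: Final position: (x=12, y=7), facing East

Derivation:
Start: (x=12, y=7), facing East
  L: turn left, now facing North
  R: turn right, now facing East
  F5: move forward 0/5 (blocked), now at (x=12, y=7)
  L: turn left, now facing North
  R: turn right, now facing East
  F4: move forward 0/4 (blocked), now at (x=12, y=7)
  F2: move forward 0/2 (blocked), now at (x=12, y=7)
  F2: move forward 0/2 (blocked), now at (x=12, y=7)
  R: turn right, now facing South
  L: turn left, now facing East
Final: (x=12, y=7), facing East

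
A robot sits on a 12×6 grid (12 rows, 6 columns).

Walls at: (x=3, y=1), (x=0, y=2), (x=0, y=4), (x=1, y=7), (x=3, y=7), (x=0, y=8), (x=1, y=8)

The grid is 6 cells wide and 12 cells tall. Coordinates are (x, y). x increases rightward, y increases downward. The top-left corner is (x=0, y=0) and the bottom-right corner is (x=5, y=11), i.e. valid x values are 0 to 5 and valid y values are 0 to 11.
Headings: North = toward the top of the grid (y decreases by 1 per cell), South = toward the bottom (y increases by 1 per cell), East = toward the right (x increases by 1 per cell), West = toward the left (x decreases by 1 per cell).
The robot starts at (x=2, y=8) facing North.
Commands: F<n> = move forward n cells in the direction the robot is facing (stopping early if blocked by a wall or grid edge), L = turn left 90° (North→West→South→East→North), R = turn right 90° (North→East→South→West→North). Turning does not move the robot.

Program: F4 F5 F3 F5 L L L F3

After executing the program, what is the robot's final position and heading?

Start: (x=2, y=8), facing North
  F4: move forward 4, now at (x=2, y=4)
  F5: move forward 4/5 (blocked), now at (x=2, y=0)
  F3: move forward 0/3 (blocked), now at (x=2, y=0)
  F5: move forward 0/5 (blocked), now at (x=2, y=0)
  L: turn left, now facing West
  L: turn left, now facing South
  L: turn left, now facing East
  F3: move forward 3, now at (x=5, y=0)
Final: (x=5, y=0), facing East

Answer: Final position: (x=5, y=0), facing East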